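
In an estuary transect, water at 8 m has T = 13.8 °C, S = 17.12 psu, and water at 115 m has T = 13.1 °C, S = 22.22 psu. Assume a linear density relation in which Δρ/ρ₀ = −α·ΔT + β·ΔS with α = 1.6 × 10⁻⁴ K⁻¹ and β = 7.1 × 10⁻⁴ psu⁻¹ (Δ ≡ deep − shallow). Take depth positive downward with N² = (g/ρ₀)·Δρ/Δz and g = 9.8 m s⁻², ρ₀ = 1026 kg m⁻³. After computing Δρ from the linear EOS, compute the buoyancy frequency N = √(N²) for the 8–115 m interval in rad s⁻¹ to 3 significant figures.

0.0185 rad s⁻¹

ΔT = -0.7 K, ΔS = +5.10 psu (deep − shallow).
Δρ/ρ₀ = −αΔT + βΔS = 1.12 × 10⁻⁴ + 3.621 × 10⁻³ = 3.733 × 10⁻³, so Δρ ≈ 3.830 kg m⁻³.
N² = (g/ρ₀)·Δρ/Δz = g·(Δρ/ρ₀)/Δz = 9.8 × 3.733 × 10⁻³ / 107 = 3.4190 × 10⁻⁴ s⁻².
N = √(3.4190 × 10⁻⁴) = 0.018491 rad s⁻¹ ≈ 0.0185 rad s⁻¹.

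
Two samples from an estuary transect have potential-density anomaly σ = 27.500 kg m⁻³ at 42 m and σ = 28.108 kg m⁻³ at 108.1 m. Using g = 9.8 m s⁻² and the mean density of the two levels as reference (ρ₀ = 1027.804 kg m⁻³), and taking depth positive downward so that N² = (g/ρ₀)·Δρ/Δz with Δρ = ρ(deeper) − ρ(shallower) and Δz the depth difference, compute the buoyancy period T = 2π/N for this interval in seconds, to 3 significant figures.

671 s

Δρ = 1028.108 − 1027.500 = 0.608 kg m⁻³ over Δz = 108.1 − 42 = 66.1 m.
N² = (9.8/1027.804) × (0.608/66.1) = 8.7704 × 10⁻⁵ s⁻².
N = √(8.7704 × 10⁻⁵) = 9.3650 × 10⁻³ rad s⁻¹, so T = 2π/N = 670.92 s ≈ 671 s.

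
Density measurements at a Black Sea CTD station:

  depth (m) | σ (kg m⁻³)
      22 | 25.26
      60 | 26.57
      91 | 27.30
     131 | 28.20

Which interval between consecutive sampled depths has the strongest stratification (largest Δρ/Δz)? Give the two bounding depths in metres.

22–60 m

Compute the density gradient over each adjacent pair:
  22–60 m: Δρ/Δz = 1.31/38 = 0.034 kg m⁻⁴
  60–91 m: Δρ/Δz = 0.73/31 = 0.024 kg m⁻⁴
  91–131 m: Δρ/Δz = 0.90/40 = 0.022 kg m⁻⁴
The largest gradient is in the 22–60 m interval — the pycnocline.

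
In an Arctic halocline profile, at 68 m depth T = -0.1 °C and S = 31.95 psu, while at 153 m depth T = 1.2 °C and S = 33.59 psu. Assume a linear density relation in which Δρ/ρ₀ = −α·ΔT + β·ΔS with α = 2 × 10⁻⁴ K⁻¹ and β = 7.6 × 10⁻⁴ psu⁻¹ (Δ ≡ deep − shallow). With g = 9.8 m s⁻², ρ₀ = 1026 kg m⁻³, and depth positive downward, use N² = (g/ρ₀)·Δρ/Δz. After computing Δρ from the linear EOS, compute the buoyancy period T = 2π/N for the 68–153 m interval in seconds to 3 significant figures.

589 s

ΔT = +1.3 K, ΔS = +1.64 psu (deep − shallow).
Δρ/ρ₀ = −αΔT + βΔS = -2.60 × 10⁻⁴ + 1.2464 × 10⁻³ = 9.864 × 10⁻⁴, so Δρ ≈ 1.012 kg m⁻³.
N² = (g/ρ₀)·Δρ/Δz = g·(Δρ/ρ₀)/Δz = 9.8 × 9.864 × 10⁻⁴ / 85 = 1.1373 × 10⁻⁴ s⁻².
N = √(1.1373 × 10⁻⁴) = 0.010664 rad s⁻¹ → T = 2π/N = 589.20 s ≈ 589 s.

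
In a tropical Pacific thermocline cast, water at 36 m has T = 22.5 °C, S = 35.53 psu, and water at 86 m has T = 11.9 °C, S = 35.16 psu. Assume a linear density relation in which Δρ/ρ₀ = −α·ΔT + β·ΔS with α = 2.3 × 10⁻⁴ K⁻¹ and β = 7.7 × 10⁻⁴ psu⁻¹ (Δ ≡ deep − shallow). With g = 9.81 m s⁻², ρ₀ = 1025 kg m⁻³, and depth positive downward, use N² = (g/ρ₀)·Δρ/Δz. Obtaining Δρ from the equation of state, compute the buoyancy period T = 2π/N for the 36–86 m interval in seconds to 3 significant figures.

306 s

ΔT = -10.6 K, ΔS = -0.37 psu (deep − shallow).
Δρ/ρ₀ = −αΔT + βΔS = 2.438 × 10⁻³ − 2.849 × 10⁻⁴ = 2.1531 × 10⁻³, so Δρ ≈ 2.207 kg m⁻³.
N² = (g/ρ₀)·Δρ/Δz = g·(Δρ/ρ₀)/Δz = 9.81 × 2.1531 × 10⁻³ / 50 = 4.2244 × 10⁻⁴ s⁻².
N = √(4.2244 × 10⁻⁴) = 0.020553 rad s⁻¹ → T = 2π/N = 305.71 s ≈ 306 s.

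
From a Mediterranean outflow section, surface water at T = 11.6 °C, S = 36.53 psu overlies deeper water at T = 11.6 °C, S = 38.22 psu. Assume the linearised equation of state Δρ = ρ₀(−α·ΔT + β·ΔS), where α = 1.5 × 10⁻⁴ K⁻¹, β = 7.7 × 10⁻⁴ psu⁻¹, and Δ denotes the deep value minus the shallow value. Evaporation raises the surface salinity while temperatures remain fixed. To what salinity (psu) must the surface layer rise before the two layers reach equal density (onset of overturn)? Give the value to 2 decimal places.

Neutral buoyancy requires −α(T_deep − T_surf) + β(S_deep − S_surf′) = 0.
S_surf′ = S_deep − (α/β)·ΔT = 38.22 − (1.5 × 10⁻⁴/7.7 × 10⁻⁴)·(+0.0) = 38.2200 psu.
Increase required: 38.2200 − 36.53 = 1.6900 psu.

38.22 psu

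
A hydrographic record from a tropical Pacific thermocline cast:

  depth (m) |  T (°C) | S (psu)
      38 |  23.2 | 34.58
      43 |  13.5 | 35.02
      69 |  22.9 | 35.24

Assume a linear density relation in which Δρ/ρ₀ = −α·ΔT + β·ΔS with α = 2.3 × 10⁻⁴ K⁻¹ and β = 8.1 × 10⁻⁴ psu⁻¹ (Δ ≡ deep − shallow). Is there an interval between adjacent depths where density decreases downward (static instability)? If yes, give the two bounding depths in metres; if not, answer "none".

Evaluate Δρ/ρ₀ = −αΔT + βΔS across each adjacent pair:
  38–43 m: −αΔT+βΔS = −(2.3 × 10⁻⁴)(-9.7)+(8.1 × 10⁻⁴)(+0.44) = 2.6 × 10⁻³ → stable
  43–69 m: −αΔT+βΔS = −(2.3 × 10⁻⁴)(+9.4)+(8.1 × 10⁻⁴)(+0.22) = -2.0 × 10⁻³ → UNSTABLE
The 43–69 m interval has Δρ < 0: lighter water underlies denser water.

43–69 m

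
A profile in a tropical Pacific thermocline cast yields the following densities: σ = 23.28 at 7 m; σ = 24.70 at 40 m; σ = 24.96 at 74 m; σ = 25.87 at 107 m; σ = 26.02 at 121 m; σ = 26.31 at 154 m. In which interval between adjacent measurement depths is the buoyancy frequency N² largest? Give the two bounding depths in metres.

7–40 m

Compute the density gradient over each adjacent pair:
  7–40 m: Δρ/Δz = 1.42/33 = 0.043 kg m⁻⁴
  40–74 m: Δρ/Δz = 0.26/34 = 7.6 × 10⁻³ kg m⁻⁴
  74–107 m: Δρ/Δz = 0.91/33 = 0.028 kg m⁻⁴
  107–121 m: Δρ/Δz = 0.15/14 = 0.011 kg m⁻⁴
  121–154 m: Δρ/Δz = 0.29/33 = 8.8 × 10⁻³ kg m⁻⁴
The largest gradient is in the 7–40 m interval — the pycnocline.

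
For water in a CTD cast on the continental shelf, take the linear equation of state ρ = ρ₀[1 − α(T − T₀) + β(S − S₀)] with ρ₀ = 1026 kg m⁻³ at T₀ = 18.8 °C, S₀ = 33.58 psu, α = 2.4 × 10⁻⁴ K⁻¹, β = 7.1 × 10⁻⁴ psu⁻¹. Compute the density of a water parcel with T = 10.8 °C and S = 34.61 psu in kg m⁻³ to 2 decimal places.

T − T₀ = -8.0 K, S − S₀ = +1.03 psu.
Bracket = 1 − α·(-8.0) + β·(+1.03) = 1 + (2.6513 × 10⁻³) = 1.0026513.
ρ = 1026 × 1.0026513 = 1028.72 kg m⁻³.

1028.72 kg m⁻³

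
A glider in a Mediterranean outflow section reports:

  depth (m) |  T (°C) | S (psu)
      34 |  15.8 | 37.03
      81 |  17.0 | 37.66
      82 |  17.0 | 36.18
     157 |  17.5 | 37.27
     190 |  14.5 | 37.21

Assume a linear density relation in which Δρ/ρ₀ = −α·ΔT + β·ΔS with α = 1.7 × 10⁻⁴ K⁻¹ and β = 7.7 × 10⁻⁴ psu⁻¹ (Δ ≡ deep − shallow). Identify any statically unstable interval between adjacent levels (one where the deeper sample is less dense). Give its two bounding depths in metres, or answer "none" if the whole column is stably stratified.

Evaluate Δρ/ρ₀ = −αΔT + βΔS across each adjacent pair:
  34–81 m: −αΔT+βΔS = −(1.7 × 10⁻⁴)(+1.2)+(7.7 × 10⁻⁴)(+0.63) = 2.8 × 10⁻⁴ → stable
  81–82 m: −αΔT+βΔS = −(1.7 × 10⁻⁴)(+0.0)+(7.7 × 10⁻⁴)(-1.48) = -1.1 × 10⁻³ → UNSTABLE
  82–157 m: −αΔT+βΔS = −(1.7 × 10⁻⁴)(+0.5)+(7.7 × 10⁻⁴)(+1.09) = 7.5 × 10⁻⁴ → stable
  157–190 m: −αΔT+βΔS = −(1.7 × 10⁻⁴)(-3.0)+(7.7 × 10⁻⁴)(-0.06) = 4.6 × 10⁻⁴ → stable
The 81–82 m interval has Δρ < 0: lighter water underlies denser water.

81–82 m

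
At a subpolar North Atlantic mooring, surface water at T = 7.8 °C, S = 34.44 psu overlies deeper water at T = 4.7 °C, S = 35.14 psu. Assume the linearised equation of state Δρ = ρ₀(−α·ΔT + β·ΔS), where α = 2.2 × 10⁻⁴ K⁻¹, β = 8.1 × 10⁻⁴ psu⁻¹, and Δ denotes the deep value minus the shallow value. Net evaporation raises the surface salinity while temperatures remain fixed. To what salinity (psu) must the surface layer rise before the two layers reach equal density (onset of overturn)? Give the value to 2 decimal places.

35.98 psu

Neutral buoyancy requires −α(T_deep − T_surf) + β(S_deep − S_surf′) = 0.
S_surf′ = S_deep − (α/β)·ΔT = 35.14 − (2.2 × 10⁻⁴/8.1 × 10⁻⁴)·(-3.1) = 35.9820 psu.
Increase required: 35.9820 − 34.44 = 1.5420 psu.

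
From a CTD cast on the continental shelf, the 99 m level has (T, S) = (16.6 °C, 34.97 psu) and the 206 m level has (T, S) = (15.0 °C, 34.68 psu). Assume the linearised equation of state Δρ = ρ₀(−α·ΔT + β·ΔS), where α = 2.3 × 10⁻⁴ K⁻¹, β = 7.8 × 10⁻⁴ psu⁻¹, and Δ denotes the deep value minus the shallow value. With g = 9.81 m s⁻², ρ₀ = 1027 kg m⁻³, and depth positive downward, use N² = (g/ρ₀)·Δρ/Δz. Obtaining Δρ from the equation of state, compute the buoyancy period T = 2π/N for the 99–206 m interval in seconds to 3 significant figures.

1.74 × 10³ s

ΔT = -1.6 K, ΔS = -0.29 psu (deep − shallow).
Δρ/ρ₀ = −αΔT + βΔS = 3.68 × 10⁻⁴ − 2.262 × 10⁻⁴ = 1.418 × 10⁻⁴, so Δρ ≈ 0.1456 kg m⁻³.
N² = (g/ρ₀)·Δρ/Δz = g·(Δρ/ρ₀)/Δz = 9.81 × 1.418 × 10⁻⁴ / 107 = 1.3001 × 10⁻⁵ s⁻².
N = √(1.3001 × 10⁻⁵) = 3.6057 × 10⁻³ rad s⁻¹ → T = 2π/N = 1.7426 × 10³ s ≈ 1.74 × 10³ s.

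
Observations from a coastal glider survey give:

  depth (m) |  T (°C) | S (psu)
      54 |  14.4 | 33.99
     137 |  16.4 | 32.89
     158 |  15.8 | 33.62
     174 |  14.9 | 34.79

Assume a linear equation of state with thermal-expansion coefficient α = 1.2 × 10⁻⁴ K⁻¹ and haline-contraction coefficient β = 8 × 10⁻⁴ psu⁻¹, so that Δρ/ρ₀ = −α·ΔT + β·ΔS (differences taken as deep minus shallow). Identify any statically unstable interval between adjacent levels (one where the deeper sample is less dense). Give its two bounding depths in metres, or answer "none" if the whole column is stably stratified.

54–137 m

Evaluate Δρ/ρ₀ = −αΔT + βΔS across each adjacent pair:
  54–137 m: −αΔT+βΔS = −(1.2 × 10⁻⁴)(+2.0)+(8 × 10⁻⁴)(-1.10) = -1.1 × 10⁻³ → UNSTABLE
  137–158 m: −αΔT+βΔS = −(1.2 × 10⁻⁴)(-0.6)+(8 × 10⁻⁴)(+0.73) = 6.6 × 10⁻⁴ → stable
  158–174 m: −αΔT+βΔS = −(1.2 × 10⁻⁴)(-0.9)+(8 × 10⁻⁴)(+1.17) = 1.0 × 10⁻³ → stable
The 54–137 m interval has Δρ < 0: lighter water underlies denser water.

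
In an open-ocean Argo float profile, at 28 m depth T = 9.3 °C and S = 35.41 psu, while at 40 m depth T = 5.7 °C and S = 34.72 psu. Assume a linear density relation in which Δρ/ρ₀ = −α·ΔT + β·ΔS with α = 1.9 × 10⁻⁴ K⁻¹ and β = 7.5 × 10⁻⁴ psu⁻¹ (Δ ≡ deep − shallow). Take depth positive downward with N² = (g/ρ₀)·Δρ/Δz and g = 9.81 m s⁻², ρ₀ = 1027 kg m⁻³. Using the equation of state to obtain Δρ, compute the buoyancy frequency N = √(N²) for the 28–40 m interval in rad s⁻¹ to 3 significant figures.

ΔT = -3.6 K, ΔS = -0.69 psu (deep − shallow).
Δρ/ρ₀ = −αΔT + βΔS = 6.84 × 10⁻⁴ − 5.175 × 10⁻⁴ = 1.665 × 10⁻⁴, so Δρ ≈ 0.1710 kg m⁻³.
N² = (g/ρ₀)·Δρ/Δz = g·(Δρ/ρ₀)/Δz = 9.81 × 1.665 × 10⁻⁴ / 12 = 1.3611 × 10⁻⁴ s⁻².
N = √(1.3611 × 10⁻⁴) = 0.011667 rad s⁻¹ ≈ 0.0117 rad s⁻¹.

0.0117 rad s⁻¹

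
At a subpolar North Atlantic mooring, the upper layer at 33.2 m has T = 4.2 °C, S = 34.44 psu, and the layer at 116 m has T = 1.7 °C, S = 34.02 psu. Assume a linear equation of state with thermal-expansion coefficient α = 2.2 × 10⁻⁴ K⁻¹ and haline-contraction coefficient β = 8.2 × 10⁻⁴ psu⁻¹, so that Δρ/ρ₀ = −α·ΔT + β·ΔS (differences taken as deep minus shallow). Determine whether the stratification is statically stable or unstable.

stable

ΔT = 1.7 − 4.2 = -2.5 K and ΔS = 34.02 − 34.44 = -0.42 psu (deep − shallow).
−αΔT = 5.50 × 10⁻⁴; βΔS = -3.444 × 10⁻⁴; sum Δρ/ρ₀ = 2.056 × 10⁻⁴.
Δρ/ρ₀ > 0, so Δρ > 0: deeper water is denser → statically stable.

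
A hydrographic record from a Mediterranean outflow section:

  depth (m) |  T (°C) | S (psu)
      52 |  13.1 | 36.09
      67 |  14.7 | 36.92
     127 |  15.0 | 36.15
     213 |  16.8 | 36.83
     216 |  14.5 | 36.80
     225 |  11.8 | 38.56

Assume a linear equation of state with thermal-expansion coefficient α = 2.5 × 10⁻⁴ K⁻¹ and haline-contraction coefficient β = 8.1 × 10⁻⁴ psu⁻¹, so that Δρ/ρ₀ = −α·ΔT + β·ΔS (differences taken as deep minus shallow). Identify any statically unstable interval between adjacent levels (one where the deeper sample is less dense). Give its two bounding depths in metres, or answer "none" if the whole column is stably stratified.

67–127 m

Evaluate Δρ/ρ₀ = −αΔT + βΔS across each adjacent pair:
  52–67 m: −αΔT+βΔS = −(2.5 × 10⁻⁴)(+1.6)+(8.1 × 10⁻⁴)(+0.83) = 2.7 × 10⁻⁴ → stable
  67–127 m: −αΔT+βΔS = −(2.5 × 10⁻⁴)(+0.3)+(8.1 × 10⁻⁴)(-0.77) = -7.0 × 10⁻⁴ → UNSTABLE
  127–213 m: −αΔT+βΔS = −(2.5 × 10⁻⁴)(+1.8)+(8.1 × 10⁻⁴)(+0.68) = 1.0 × 10⁻⁴ → stable
  213–216 m: −αΔT+βΔS = −(2.5 × 10⁻⁴)(-2.3)+(8.1 × 10⁻⁴)(-0.03) = 5.5 × 10⁻⁴ → stable
  216–225 m: −αΔT+βΔS = −(2.5 × 10⁻⁴)(-2.7)+(8.1 × 10⁻⁴)(+1.76) = 2.1 × 10⁻³ → stable
The 67–127 m interval has Δρ < 0: lighter water underlies denser water.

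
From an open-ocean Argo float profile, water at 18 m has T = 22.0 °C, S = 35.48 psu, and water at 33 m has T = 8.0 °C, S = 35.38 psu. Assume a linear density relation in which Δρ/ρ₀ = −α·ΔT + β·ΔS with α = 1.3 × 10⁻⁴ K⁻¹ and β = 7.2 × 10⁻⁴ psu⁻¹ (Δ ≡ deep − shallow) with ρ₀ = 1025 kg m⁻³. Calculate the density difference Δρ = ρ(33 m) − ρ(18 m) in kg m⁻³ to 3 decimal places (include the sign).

ΔT = -14.0 K, ΔS = -0.10 psu (deep − shallow).
Δρ/ρ₀ = −(1.3 × 10⁻⁴)(-14.0) + (7.2 × 10⁻⁴)(-0.10) = 1.748 × 10⁻³.
Δρ = 1025 × (1.748 × 10⁻³) = +1.792 kg m⁻³.
Positive Δρ: denser below, stable.

+1.792 kg m⁻³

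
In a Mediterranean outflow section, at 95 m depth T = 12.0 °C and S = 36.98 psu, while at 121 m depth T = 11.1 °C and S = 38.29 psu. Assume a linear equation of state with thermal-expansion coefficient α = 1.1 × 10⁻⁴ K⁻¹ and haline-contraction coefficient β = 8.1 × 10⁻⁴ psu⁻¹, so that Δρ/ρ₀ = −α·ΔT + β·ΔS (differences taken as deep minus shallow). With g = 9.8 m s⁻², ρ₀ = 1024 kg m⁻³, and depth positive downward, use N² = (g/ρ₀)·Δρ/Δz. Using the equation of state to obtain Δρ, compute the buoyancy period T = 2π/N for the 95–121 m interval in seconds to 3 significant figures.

ΔT = -0.9 K, ΔS = +1.31 psu (deep − shallow).
Δρ/ρ₀ = −αΔT + βΔS = 9.90 × 10⁻⁵ + 1.0611 × 10⁻³ = 1.1601 × 10⁻³, so Δρ ≈ 1.188 kg m⁻³.
N² = (g/ρ₀)·Δρ/Δz = g·(Δρ/ρ₀)/Δz = 9.8 × 1.1601 × 10⁻³ / 26 = 4.3727 × 10⁻⁴ s⁻².
N = √(4.3727 × 10⁻⁴) = 0.020911 rad s⁻¹ → T = 2π/N = 300.47 s ≈ 300 s.

300 s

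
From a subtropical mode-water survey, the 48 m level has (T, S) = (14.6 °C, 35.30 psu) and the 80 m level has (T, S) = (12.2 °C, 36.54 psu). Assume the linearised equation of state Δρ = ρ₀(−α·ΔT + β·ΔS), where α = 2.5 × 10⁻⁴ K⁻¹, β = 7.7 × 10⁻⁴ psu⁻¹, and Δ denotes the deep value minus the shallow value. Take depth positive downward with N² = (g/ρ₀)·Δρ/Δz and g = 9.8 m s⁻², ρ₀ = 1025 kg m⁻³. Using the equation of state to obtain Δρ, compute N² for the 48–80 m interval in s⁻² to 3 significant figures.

4.76 × 10⁻⁴ s⁻²

ΔT = -2.4 K, ΔS = +1.24 psu (deep − shallow).
Δρ/ρ₀ = −αΔT + βΔS = 6.00 × 10⁻⁴ + 9.548 × 10⁻⁴ = 1.5548 × 10⁻³, so Δρ ≈ 1.594 kg m⁻³.
N² = (g/ρ₀)·Δρ/Δz = g·(Δρ/ρ₀)/Δz = 9.8 × 1.5548 × 10⁻³ / 32 = 4.7616 × 10⁻⁴ s⁻² ≈ 4.76 × 10⁻⁴ s⁻².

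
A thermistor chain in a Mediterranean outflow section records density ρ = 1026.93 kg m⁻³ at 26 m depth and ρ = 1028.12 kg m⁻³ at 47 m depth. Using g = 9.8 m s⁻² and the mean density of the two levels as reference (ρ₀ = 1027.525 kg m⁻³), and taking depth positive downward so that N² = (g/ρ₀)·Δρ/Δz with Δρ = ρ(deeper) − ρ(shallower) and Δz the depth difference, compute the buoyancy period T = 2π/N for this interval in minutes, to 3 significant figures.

Δρ = 1028.12 − 1026.93 = 1.19 kg m⁻³ over Δz = 47 − 26 = 21 m.
N² = (9.8/1027.525) × (1.19/21) = 5.4046 × 10⁻⁴ s⁻².
N = √(5.4046 × 10⁻⁴) = 0.023248 rad s⁻¹, so T = 2π/N = 270.27 s = 4.5045 min ≈ 4.50 min.
N² > 0, so the interval is statically stable.

4.50 min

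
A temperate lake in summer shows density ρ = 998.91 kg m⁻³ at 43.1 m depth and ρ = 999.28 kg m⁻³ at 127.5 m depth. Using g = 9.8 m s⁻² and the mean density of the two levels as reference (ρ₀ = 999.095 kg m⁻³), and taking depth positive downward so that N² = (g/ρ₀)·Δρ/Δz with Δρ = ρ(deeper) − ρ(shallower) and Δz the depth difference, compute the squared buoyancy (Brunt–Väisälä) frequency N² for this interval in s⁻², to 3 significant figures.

Δρ = 999.28 − 998.91 = 0.37 kg m⁻³ over Δz = 127.5 − 43.1 = 84.4 m.
N² = (9.8/999.095) × (0.37/84.4) = 4.3001 × 10⁻⁵ s⁻² ≈ 4.30 × 10⁻⁵ s⁻².

4.30 × 10⁻⁵ s⁻²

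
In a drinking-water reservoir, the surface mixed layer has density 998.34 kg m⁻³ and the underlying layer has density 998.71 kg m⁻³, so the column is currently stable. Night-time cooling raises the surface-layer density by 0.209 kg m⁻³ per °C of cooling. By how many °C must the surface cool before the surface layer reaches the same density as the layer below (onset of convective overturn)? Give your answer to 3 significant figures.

Density deficit of the surface layer: 998.71 − 998.34 = 0.37 kg m⁻³.
Required change = 0.37 / 0.209 = 1.77 °C.

1.77 °C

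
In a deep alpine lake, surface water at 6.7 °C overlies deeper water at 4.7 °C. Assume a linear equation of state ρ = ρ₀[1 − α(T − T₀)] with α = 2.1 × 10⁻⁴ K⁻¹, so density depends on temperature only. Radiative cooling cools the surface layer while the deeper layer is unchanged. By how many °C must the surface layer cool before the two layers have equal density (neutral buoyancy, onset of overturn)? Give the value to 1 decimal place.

With temperature the only control, equal density requires T_surf′ = T_deep.
T_surf′ = 4.7 °C.
Cooling required: 6.7 − 4.7 = 2.0 °C.

2.0 °C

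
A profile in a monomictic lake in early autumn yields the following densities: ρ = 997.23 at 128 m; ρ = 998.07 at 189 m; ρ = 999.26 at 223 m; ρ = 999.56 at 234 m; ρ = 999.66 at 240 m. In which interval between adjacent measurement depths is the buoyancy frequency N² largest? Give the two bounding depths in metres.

189–223 m

Compute the density gradient over each adjacent pair:
  128–189 m: Δρ/Δz = 0.84/61 = 0.014 kg m⁻⁴
  189–223 m: Δρ/Δz = 1.19/34 = 0.035 kg m⁻⁴
  223–234 m: Δρ/Δz = 0.30/11 = 0.027 kg m⁻⁴
  234–240 m: Δρ/Δz = 0.10/6 = 0.017 kg m⁻⁴
The largest gradient is in the 189–223 m interval — the pycnocline.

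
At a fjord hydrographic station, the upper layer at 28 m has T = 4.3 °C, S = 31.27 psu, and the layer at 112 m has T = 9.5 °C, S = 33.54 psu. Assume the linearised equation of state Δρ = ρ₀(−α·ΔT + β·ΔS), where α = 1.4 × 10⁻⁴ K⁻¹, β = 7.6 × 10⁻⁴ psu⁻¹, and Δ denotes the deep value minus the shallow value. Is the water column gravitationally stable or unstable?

stable

ΔT = 9.5 − 4.3 = +5.2 K and ΔS = 33.54 − 31.27 = +2.27 psu (deep − shallow).
−αΔT = -7.28 × 10⁻⁴; βΔS = 1.7252 × 10⁻³; sum Δρ/ρ₀ = 9.972 × 10⁻⁴.
Δρ/ρ₀ > 0, so Δρ > 0: deeper water is denser → statically stable.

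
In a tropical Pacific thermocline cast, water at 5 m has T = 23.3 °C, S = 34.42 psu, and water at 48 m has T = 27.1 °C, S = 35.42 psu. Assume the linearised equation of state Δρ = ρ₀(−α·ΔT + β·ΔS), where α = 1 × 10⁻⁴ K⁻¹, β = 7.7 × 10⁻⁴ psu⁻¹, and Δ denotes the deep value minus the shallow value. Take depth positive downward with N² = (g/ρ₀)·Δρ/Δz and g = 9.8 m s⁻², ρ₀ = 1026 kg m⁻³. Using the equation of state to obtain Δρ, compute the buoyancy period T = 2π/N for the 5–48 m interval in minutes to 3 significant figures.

11.1 min

ΔT = +3.8 K, ΔS = +1.00 psu (deep − shallow).
Δρ/ρ₀ = −αΔT + βΔS = -3.80 × 10⁻⁴ + 7.70 × 10⁻⁴ = 3.90 × 10⁻⁴, so Δρ ≈ 0.4001 kg m⁻³.
N² = (g/ρ₀)·Δρ/Δz = g·(Δρ/ρ₀)/Δz = 9.8 × 3.90 × 10⁻⁴ / 43 = 8.8884 × 10⁻⁵ s⁻².
N = √(8.8884 × 10⁻⁵) = 9.4278 × 10⁻³ rad s⁻¹ → T = 2π/N = 666.45 s = 11.107 min ≈ 11.1 min.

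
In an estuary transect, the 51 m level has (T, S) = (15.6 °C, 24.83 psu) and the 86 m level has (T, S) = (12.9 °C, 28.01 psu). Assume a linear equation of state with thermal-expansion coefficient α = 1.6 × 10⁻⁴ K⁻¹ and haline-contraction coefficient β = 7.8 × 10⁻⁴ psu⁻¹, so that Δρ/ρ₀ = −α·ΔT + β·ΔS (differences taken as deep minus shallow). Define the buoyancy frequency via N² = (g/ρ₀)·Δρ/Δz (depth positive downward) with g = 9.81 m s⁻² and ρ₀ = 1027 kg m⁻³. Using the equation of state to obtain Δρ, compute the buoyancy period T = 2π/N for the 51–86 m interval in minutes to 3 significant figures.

3.67 min

ΔT = -2.7 K, ΔS = +3.18 psu (deep − shallow).
Δρ/ρ₀ = −αΔT + βΔS = 4.32 × 10⁻⁴ + 2.4804 × 10⁻³ = 2.9124 × 10⁻³, so Δρ ≈ 2.991 kg m⁻³.
N² = (g/ρ₀)·Δρ/Δz = g·(Δρ/ρ₀)/Δz = 9.81 × 2.9124 × 10⁻³ / 35 = 8.1630 × 10⁻⁴ s⁻².
N = √(8.1630 × 10⁻⁴) = 0.028571 rad s⁻¹ → T = 2π/N = 219.91 s = 3.6652 min ≈ 3.67 min.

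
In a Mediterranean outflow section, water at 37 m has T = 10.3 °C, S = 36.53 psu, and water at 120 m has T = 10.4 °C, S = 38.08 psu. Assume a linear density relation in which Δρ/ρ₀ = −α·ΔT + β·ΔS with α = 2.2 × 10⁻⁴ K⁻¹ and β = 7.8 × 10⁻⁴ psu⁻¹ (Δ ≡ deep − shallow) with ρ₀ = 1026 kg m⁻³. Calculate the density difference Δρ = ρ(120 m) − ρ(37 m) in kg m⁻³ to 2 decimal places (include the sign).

ΔT = +0.1 K, ΔS = +1.55 psu (deep − shallow).
Δρ/ρ₀ = −(2.2 × 10⁻⁴)(+0.1) + (7.8 × 10⁻⁴)(+1.55) = 1.187 × 10⁻³.
Δρ = 1026 × (1.187 × 10⁻³) = +1.22 kg m⁻³.
Positive Δρ: denser below, stable.

+1.22 kg m⁻³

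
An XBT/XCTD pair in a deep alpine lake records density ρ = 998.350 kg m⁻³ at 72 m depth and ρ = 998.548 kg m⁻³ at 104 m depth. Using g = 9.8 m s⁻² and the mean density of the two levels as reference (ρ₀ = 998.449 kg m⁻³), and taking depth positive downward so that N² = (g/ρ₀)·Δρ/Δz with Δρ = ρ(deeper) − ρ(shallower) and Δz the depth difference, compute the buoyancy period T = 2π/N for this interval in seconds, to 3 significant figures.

Δρ = 998.548 − 998.350 = 0.198 kg m⁻³ over Δz = 104 − 72 = 32 m.
N² = (9.8/998.449) × (0.198/32) = 6.0732 × 10⁻⁵ s⁻².
N = √(6.0732 × 10⁻⁵) = 7.7931 × 10⁻³ rad s⁻¹, so T = 2π/N = 806.25 s ≈ 806 s.

806 s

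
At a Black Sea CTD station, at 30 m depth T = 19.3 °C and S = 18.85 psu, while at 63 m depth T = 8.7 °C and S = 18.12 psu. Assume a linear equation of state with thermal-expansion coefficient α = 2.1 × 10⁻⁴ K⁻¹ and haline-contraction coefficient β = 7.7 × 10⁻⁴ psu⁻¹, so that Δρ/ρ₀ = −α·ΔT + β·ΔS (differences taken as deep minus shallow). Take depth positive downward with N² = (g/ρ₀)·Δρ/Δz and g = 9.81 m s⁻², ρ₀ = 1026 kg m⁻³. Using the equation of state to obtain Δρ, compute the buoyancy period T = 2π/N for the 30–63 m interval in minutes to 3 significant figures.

4.71 min

ΔT = -10.6 K, ΔS = -0.73 psu (deep − shallow).
Δρ/ρ₀ = −αΔT + βΔS = 2.226 × 10⁻³ − 5.621 × 10⁻⁴ = 1.6639 × 10⁻³, so Δρ ≈ 1.707 kg m⁻³.
N² = (g/ρ₀)·Δρ/Δz = g·(Δρ/ρ₀)/Δz = 9.81 × 1.6639 × 10⁻³ / 33 = 4.9463 × 10⁻⁴ s⁻².
N = √(4.9463 × 10⁻⁴) = 0.022240 rad s⁻¹ → T = 2π/N = 282.52 s = 4.7087 min ≈ 4.71 min.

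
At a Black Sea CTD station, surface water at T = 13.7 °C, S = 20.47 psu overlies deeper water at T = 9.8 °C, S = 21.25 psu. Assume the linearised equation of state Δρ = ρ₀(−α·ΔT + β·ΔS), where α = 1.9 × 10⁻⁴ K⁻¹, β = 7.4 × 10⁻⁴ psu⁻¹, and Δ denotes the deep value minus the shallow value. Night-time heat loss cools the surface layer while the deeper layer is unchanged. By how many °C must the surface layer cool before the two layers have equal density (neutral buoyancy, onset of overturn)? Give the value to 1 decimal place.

Neutral buoyancy requires Δρ = 0, i.e. −α(T_deep − T_surf′) + β(S_deep − S_surf) = 0.
T_surf′ = T_deep − (β/α)·ΔS = 9.8 − (7.4 × 10⁻⁴/1.9 × 10⁻⁴)·(+0.78) = 6.762 °C.
Cooling required: 13.7 − (6.762) = 6.938 °C.

6.9 °C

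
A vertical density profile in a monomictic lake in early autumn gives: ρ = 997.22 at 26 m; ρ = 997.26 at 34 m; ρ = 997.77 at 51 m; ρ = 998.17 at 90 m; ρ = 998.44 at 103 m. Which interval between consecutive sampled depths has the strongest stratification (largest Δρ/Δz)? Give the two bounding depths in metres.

Compute the density gradient over each adjacent pair:
  26–34 m: Δρ/Δz = 0.04/8 = 5.0 × 10⁻³ kg m⁻⁴
  34–51 m: Δρ/Δz = 0.51/17 = 0.030 kg m⁻⁴
  51–90 m: Δρ/Δz = 0.40/39 = 0.010 kg m⁻⁴
  90–103 m: Δρ/Δz = 0.27/13 = 0.021 kg m⁻⁴
The largest gradient is in the 34–51 m interval — the pycnocline.

34–51 m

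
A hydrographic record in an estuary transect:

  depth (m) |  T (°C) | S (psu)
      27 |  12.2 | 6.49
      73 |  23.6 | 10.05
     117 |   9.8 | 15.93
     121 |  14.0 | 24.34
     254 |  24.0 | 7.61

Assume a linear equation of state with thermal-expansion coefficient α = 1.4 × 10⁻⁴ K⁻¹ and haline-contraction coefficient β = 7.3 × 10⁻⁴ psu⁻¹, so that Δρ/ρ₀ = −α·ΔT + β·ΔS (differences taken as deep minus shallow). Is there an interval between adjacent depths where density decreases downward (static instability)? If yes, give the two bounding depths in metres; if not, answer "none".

121–254 m

Evaluate Δρ/ρ₀ = −αΔT + βΔS across each adjacent pair:
  27–73 m: −αΔT+βΔS = −(1.4 × 10⁻⁴)(+11.4)+(7.3 × 10⁻⁴)(+3.56) = 1.0 × 10⁻³ → stable
  73–117 m: −αΔT+βΔS = −(1.4 × 10⁻⁴)(-13.8)+(7.3 × 10⁻⁴)(+5.88) = 6.2 × 10⁻³ → stable
  117–121 m: −αΔT+βΔS = −(1.4 × 10⁻⁴)(+4.2)+(7.3 × 10⁻⁴)(+8.41) = 5.6 × 10⁻³ → stable
  121–254 m: −αΔT+βΔS = −(1.4 × 10⁻⁴)(+10.0)+(7.3 × 10⁻⁴)(-16.73) = -0.014 → UNSTABLE
The 121–254 m interval has Δρ < 0: lighter water underlies denser water.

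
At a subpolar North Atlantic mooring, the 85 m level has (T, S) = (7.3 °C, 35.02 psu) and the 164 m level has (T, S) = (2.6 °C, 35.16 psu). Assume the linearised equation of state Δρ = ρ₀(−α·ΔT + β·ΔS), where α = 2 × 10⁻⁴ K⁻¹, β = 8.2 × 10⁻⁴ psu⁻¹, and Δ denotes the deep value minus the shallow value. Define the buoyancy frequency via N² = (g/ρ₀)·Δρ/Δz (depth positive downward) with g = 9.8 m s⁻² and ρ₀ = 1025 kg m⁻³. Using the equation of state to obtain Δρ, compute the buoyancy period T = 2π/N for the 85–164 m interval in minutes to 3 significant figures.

ΔT = -4.7 K, ΔS = +0.14 psu (deep − shallow).
Δρ/ρ₀ = −αΔT + βΔS = 9.40 × 10⁻⁴ + 1.148 × 10⁻⁴ = 1.0548 × 10⁻³, so Δρ ≈ 1.081 kg m⁻³.
N² = (g/ρ₀)·Δρ/Δz = g·(Δρ/ρ₀)/Δz = 9.8 × 1.0548 × 10⁻³ / 79 = 1.3085 × 10⁻⁴ s⁻².
N = √(1.3085 × 10⁻⁴) = 0.011439 rad s⁻¹ → T = 2π/N = 549.28 s = 9.1547 min ≈ 9.15 min.

9.15 min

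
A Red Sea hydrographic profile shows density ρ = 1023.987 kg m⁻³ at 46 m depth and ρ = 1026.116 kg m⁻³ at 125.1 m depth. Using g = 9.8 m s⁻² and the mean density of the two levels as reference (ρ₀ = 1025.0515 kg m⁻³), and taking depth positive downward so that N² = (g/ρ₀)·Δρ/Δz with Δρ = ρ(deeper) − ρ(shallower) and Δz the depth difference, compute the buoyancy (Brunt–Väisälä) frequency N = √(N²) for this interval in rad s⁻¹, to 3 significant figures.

Δρ = 1026.116 − 1023.987 = 2.129 kg m⁻³ over Δz = 125.1 − 46 = 79.1 m.
N² = (9.8/1025.0515) × (2.129/79.1) = 2.5732 × 10⁻⁴ s⁻².
N = √(2.5732 × 10⁻⁴) = 0.016041 rad s⁻¹ ≈ 0.0160 rad s⁻¹.

0.0160 rad s⁻¹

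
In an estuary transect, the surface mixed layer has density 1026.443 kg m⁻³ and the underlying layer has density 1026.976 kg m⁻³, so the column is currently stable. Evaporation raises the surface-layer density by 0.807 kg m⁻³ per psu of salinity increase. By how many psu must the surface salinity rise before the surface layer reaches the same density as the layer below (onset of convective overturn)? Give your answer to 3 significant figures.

0.660 psu

Density deficit of the surface layer: 1026.976 − 1026.443 = 0.533 kg m⁻³.
Required change = 0.533 / 0.807 = 0.660 psu.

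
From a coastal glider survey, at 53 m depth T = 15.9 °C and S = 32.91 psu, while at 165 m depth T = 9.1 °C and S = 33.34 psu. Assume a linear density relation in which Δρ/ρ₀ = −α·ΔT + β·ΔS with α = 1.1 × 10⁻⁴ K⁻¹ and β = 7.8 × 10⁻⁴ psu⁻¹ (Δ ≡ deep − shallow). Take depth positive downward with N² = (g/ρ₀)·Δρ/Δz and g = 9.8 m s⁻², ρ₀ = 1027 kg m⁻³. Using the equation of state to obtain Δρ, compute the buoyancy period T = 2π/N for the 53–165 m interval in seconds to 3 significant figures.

ΔT = -6.8 K, ΔS = +0.43 psu (deep − shallow).
Δρ/ρ₀ = −αΔT + βΔS = 7.48 × 10⁻⁴ + 3.354 × 10⁻⁴ = 1.0834 × 10⁻³, so Δρ ≈ 1.113 kg m⁻³.
N² = (g/ρ₀)·Δρ/Δz = g·(Δρ/ρ₀)/Δz = 9.8 × 1.0834 × 10⁻³ / 112 = 9.4798 × 10⁻⁵ s⁻².
N = √(9.4798 × 10⁻⁵) = 9.7364 × 10⁻³ rad s⁻¹ → T = 2π/N = 645.33 s ≈ 645 s.

645 s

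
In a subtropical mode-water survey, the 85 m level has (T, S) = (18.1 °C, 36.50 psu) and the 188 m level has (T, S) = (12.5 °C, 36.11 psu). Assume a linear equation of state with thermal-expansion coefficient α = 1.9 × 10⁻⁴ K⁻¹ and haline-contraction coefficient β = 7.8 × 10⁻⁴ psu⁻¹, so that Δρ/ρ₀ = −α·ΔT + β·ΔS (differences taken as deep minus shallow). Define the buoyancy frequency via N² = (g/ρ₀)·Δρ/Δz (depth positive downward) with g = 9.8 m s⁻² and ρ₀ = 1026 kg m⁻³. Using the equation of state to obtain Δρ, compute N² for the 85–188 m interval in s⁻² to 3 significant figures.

ΔT = -5.6 K, ΔS = -0.39 psu (deep − shallow).
Δρ/ρ₀ = −αΔT + βΔS = 1.064 × 10⁻³ − 3.042 × 10⁻⁴ = 7.598 × 10⁻⁴, so Δρ ≈ 0.7796 kg m⁻³.
N² = (g/ρ₀)·Δρ/Δz = g·(Δρ/ρ₀)/Δz = 9.8 × 7.598 × 10⁻⁴ / 103 = 7.2292 × 10⁻⁵ s⁻² ≈ 7.23 × 10⁻⁵ s⁻².

7.23 × 10⁻⁵ s⁻²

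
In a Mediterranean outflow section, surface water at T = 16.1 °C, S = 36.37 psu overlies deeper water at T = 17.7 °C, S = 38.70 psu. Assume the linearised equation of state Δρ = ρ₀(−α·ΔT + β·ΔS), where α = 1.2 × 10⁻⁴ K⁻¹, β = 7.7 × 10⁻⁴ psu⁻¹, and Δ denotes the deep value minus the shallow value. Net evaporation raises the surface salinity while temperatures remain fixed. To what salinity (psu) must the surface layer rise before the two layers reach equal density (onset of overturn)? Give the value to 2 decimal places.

38.45 psu

Neutral buoyancy requires −α(T_deep − T_surf) + β(S_deep − S_surf′) = 0.
S_surf′ = S_deep − (α/β)·ΔT = 38.70 − (1.2 × 10⁻⁴/7.7 × 10⁻⁴)·(+1.6) = 38.4506 psu.
Increase required: 38.4506 − 36.37 = 2.0806 psu.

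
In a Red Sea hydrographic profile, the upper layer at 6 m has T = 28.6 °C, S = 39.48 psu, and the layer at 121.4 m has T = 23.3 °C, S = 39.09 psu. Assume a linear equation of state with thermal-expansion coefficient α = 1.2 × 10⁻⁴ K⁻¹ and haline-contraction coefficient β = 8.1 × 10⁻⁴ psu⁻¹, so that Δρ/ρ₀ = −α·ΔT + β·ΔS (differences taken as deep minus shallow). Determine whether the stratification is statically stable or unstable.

ΔT = 23.3 − 28.6 = -5.3 K and ΔS = 39.09 − 39.48 = -0.39 psu (deep − shallow).
−αΔT = 6.36 × 10⁻⁴; βΔS = -3.159 × 10⁻⁴; sum Δρ/ρ₀ = 3.201 × 10⁻⁴.
Δρ/ρ₀ > 0, so Δρ > 0: deeper water is denser → statically stable.

stable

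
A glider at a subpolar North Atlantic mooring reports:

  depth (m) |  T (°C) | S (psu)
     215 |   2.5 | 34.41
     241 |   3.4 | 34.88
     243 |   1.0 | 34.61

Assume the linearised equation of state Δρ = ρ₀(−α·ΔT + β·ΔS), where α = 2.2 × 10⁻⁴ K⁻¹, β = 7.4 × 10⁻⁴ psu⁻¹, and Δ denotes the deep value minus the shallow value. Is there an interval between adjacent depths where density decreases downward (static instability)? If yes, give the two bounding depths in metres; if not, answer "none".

Evaluate Δρ/ρ₀ = −αΔT + βΔS across each adjacent pair:
  215–241 m: −αΔT+βΔS = −(2.2 × 10⁻⁴)(+0.9)+(7.4 × 10⁻⁴)(+0.47) = 1.5 × 10⁻⁴ → stable
  241–243 m: −αΔT+βΔS = −(2.2 × 10⁻⁴)(-2.4)+(7.4 × 10⁻⁴)(-0.27) = 3.3 × 10⁻⁴ → stable
Every interval has Δρ > 0: the column is stably stratified throughout.

none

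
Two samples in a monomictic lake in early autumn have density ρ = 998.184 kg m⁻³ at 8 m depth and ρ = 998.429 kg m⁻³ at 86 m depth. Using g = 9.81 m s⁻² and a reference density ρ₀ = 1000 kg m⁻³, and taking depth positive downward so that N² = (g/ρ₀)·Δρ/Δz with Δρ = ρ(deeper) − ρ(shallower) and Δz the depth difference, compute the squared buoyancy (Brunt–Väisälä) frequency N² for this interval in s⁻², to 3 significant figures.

3.08 × 10⁻⁵ s⁻²

Δρ = 998.429 − 998.184 = 0.245 kg m⁻³ over Δz = 86 − 8 = 78 m.
N² = (9.81/1000) × (0.245/78) = 3.0813 × 10⁻⁵ s⁻² ≈ 3.08 × 10⁻⁵ s⁻².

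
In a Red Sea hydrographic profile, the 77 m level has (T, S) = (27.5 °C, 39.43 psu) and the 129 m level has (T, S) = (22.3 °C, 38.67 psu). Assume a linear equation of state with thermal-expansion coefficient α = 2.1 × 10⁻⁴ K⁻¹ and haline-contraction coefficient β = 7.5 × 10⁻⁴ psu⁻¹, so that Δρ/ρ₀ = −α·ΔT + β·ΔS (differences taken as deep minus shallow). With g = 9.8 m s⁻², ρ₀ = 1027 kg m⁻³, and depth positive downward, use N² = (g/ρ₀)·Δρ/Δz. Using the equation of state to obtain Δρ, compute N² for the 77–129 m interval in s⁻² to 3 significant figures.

ΔT = -5.2 K, ΔS = -0.76 psu (deep − shallow).
Δρ/ρ₀ = −αΔT + βΔS = 1.092 × 10⁻³ − 5.70 × 10⁻⁴ = 5.22 × 10⁻⁴, so Δρ ≈ 0.5361 kg m⁻³.
N² = (g/ρ₀)·Δρ/Δz = g·(Δρ/ρ₀)/Δz = 9.8 × 5.22 × 10⁻⁴ / 52 = 9.8377 × 10⁻⁵ s⁻² ≈ 9.84 × 10⁻⁵ s⁻².

9.84 × 10⁻⁵ s⁻²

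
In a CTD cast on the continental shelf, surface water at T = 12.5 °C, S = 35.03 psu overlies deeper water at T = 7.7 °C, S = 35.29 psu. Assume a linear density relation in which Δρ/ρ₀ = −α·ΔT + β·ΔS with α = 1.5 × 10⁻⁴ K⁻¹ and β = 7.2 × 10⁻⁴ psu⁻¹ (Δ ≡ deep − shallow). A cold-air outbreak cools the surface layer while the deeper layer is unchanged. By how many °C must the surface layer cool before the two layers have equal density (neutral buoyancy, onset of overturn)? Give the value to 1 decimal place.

6.0 °C

Neutral buoyancy requires Δρ = 0, i.e. −α(T_deep − T_surf′) + β(S_deep − S_surf) = 0.
T_surf′ = T_deep − (β/α)·ΔS = 7.7 − (7.2 × 10⁻⁴/1.5 × 10⁻⁴)·(+0.26) = 6.452 °C.
Cooling required: 12.5 − (6.452) = 6.048 °C.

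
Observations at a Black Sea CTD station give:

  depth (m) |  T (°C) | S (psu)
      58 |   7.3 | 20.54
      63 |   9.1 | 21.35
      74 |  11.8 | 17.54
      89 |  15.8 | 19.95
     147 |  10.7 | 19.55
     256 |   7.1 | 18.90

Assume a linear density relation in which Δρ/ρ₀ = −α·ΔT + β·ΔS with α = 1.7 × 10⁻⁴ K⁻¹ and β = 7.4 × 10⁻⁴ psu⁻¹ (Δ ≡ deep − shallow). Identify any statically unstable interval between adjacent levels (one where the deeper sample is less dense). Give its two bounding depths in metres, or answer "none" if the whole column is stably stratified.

Evaluate Δρ/ρ₀ = −αΔT + βΔS across each adjacent pair:
  58–63 m: −αΔT+βΔS = −(1.7 × 10⁻⁴)(+1.8)+(7.4 × 10⁻⁴)(+0.81) = 2.9 × 10⁻⁴ → stable
  63–74 m: −αΔT+βΔS = −(1.7 × 10⁻⁴)(+2.7)+(7.4 × 10⁻⁴)(-3.81) = -3.3 × 10⁻³ → UNSTABLE
  74–89 m: −αΔT+βΔS = −(1.7 × 10⁻⁴)(+4.0)+(7.4 × 10⁻⁴)(+2.41) = 1.1 × 10⁻³ → stable
  89–147 m: −αΔT+βΔS = −(1.7 × 10⁻⁴)(-5.1)+(7.4 × 10⁻⁴)(-0.40) = 5.7 × 10⁻⁴ → stable
  147–256 m: −αΔT+βΔS = −(1.7 × 10⁻⁴)(-3.6)+(7.4 × 10⁻⁴)(-0.65) = 1.3 × 10⁻⁴ → stable
The 63–74 m interval has Δρ < 0: lighter water underlies denser water.

63–74 m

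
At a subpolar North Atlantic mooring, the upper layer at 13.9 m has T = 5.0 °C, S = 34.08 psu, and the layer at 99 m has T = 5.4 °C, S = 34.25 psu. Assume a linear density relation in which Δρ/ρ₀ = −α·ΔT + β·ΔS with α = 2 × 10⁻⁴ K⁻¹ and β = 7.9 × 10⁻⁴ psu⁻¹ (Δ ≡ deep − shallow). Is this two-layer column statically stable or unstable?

ΔT = 5.4 − 5.0 = +0.4 K and ΔS = 34.25 − 34.08 = +0.17 psu (deep − shallow).
−αΔT = -8.00 × 10⁻⁵; βΔS = 1.343 × 10⁻⁴; sum Δρ/ρ₀ = 5.43 × 10⁻⁵.
Δρ/ρ₀ > 0, so Δρ > 0: deeper water is denser → statically stable.

stable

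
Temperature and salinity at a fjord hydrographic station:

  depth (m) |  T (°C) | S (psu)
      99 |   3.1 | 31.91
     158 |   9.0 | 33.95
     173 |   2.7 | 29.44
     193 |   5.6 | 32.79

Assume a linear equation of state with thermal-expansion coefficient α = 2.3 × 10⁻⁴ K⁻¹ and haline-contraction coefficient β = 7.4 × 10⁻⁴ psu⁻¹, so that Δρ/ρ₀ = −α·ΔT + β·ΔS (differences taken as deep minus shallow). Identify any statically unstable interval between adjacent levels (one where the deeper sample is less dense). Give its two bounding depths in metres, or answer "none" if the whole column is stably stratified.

Evaluate Δρ/ρ₀ = −αΔT + βΔS across each adjacent pair:
  99–158 m: −αΔT+βΔS = −(2.3 × 10⁻⁴)(+5.9)+(7.4 × 10⁻⁴)(+2.04) = 1.5 × 10⁻⁴ → stable
  158–173 m: −αΔT+βΔS = −(2.3 × 10⁻⁴)(-6.3)+(7.4 × 10⁻⁴)(-4.51) = -1.9 × 10⁻³ → UNSTABLE
  173–193 m: −αΔT+βΔS = −(2.3 × 10⁻⁴)(+2.9)+(7.4 × 10⁻⁴)(+3.35) = 1.8 × 10⁻³ → stable
The 158–173 m interval has Δρ < 0: lighter water underlies denser water.

158–173 m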